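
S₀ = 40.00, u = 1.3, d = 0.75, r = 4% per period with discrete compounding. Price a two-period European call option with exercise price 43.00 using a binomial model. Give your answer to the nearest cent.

Risk-neutral probability p = (1 + 0.04 − 0.75)/(1.3 − 0.75) = 0.2900/0.5500 = 0.5273
Terminal stock prices: S_uu = 67.6, S_ud = 39, S_dd = 22.5
Terminal payoffs (S − K): max(24.6, 0) = 24.6, max(-4, 0) = 0, max(-20.5, 0) = 0
Node u (S = 52): V_u = 1/1.04·[0.5273·24.6000 + 0.4727·0.0000] = 12.4720
Node d (S = 30): V_d = 1/1.04·[0.5273·0.0000 + 0.4727·0.0000] = 0.0000
Node 0 (S = 40): V_0 = 1/1.04·[0.5273·12.4720 + 0.4727·0.0000] = 6.3232

6.32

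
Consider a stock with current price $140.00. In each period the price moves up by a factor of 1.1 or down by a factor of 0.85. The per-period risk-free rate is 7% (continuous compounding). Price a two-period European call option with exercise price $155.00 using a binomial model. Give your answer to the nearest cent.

Risk-neutral probability p = (e^0.07 − 0.85)/(1.1 − 0.85) = 0.2225/0.2500 = 0.8900
Terminal stock prices: S_uu = 169.4, S_ud = 130.9, S_dd = 101.1
Terminal payoffs (S − K): max(14.4, 0) = 14.4, max(-24.1, 0) = 0, max(-53.85, 0) = 0
Node u (S = 154): V_u = e^(−0.07)·[0.8900·14.4000 + 0.1100·0.0000] = 11.9500
Node d (S = 119): V_d = e^(−0.07)·[0.8900·0.0000 + 0.1100·0.0000] = 0.0000
Node 0 (S = 140): V_0 = e^(−0.07)·[0.8900·11.9500 + 0.1100·0.0000] = 9.9168

$9.92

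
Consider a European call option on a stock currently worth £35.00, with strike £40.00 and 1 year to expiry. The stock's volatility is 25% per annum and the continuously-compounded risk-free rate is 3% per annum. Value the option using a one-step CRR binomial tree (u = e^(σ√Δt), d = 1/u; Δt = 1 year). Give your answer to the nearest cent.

£2.39

CRR parameters: u = e^(σ√Δt) = e^(0.25·√1) = 1.2840, d = 1/u = 0.7788
Per-period rate: rΔt = 0.03·1 = 0.03, so R = e^0.03 = 1.0305
Risk-neutral probability p = (e^0.03 − 0.7788)/(1.2840 − 0.7788) = 0.2517/0.5052 = 0.4981
Terminal stock prices: S_u = 44.94, S_d = 27.26
Terminal payoffs (S − K): max(4.941, 0) = 4.941, max(-12.74, 0) = 0
Node 0 (S = 35): V_0 = e^(−0.03)·[0.4981·4.9409 + 0.5019·0.0000] = 2.3883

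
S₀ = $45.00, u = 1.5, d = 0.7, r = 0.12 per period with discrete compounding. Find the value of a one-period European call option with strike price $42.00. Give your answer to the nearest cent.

Risk-neutral probability p = (1 + 0.12 − 0.7)/(1.5 − 0.7) = 0.4200/0.8000 = 0.5250
Terminal stock prices: S_u = 67.5, S_d = 31.5
Terminal payoffs (S − K): max(25.5, 0) = 25.5, max(-10.5, 0) = 0
Node 0 (S = 45): V_0 = 1/1.12·[0.5250·25.5000 + 0.4750·0.0000] = 11.9531

$11.95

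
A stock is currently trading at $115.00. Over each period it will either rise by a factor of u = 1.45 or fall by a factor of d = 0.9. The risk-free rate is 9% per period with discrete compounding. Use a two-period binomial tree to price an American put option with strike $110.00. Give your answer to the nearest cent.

$6.08

Risk-neutral probability p = (1 + 0.09 − 0.9)/(1.45 − 0.9) = 0.1900/0.5500 = 0.3455
Terminal stock prices: S_uu = 241.8, S_ud = 150.1, S_dd = 93.15
Terminal payoffs (K − S): max(-131.8, 0) = 0, max(-40.08, 0) = 0, max(16.85, 0) = 16.85
Node u (S = 166.8): continuation = 1/1.09·[0.3455·0.0000 + 0.6545·0.0000] = 0.0000; exercise value = 0.0000 ≤ continuation, so V_u = 0.0000
Node d (S = 103.5): continuation = 1/1.09·[0.3455·0.0000 + 0.6545·16.8500] = 10.1184; exercise value = 6.5000 ≤ continuation, so V_d = 10.1184
Node 0 (S = 115): continuation = 1/1.09·[0.3455·0.0000 + 0.6545·10.1184] = 6.0761; exercise value = 0.0000 ≤ continuation, so V_0 = 6.0761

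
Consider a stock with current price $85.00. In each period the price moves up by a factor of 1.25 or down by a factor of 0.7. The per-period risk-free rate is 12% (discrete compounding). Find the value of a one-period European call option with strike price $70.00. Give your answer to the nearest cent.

$24.72

Risk-neutral probability p = (1 + 0.12 − 0.7)/(1.25 − 0.7) = 0.4200/0.5500 = 0.7636
Terminal stock prices: S_u = 106.2, S_d = 59.5
Terminal payoffs (S − K): max(36.25, 0) = 36.25, max(-10.5, 0) = 0
Node 0 (S = 85): V_0 = 1/1.12·[0.7636·36.2500 + 0.2364·0.0000] = 24.7159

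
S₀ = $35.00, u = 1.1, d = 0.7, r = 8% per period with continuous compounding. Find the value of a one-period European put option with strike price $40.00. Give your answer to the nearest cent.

Risk-neutral probability p = (e^0.08 − 0.7)/(1.1 − 0.7) = 0.3833/0.4000 = 0.9582
Terminal stock prices: S_u = 38.5, S_d = 24.5
Terminal payoffs (K − S): max(1.5, 0) = 1.5, max(15.5, 0) = 15.5
Node 0 (S = 35): V_0 = e^(−0.08)·[0.9582·1.5000 + 0.0418·15.5000] = 1.9247

$1.92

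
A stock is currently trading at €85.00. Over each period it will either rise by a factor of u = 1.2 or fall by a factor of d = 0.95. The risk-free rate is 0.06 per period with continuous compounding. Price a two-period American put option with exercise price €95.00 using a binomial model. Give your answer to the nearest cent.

€10.00

Risk-neutral probability p = (e^0.06 − 0.95)/(1.2 − 0.95) = 0.1118/0.2500 = 0.4473
Terminal stock prices: S_uu = 122.4, S_ud = 96.9, S_dd = 76.71
Terminal payoffs (K − S): max(-27.4, 0) = 0, max(-1.9, 0) = 0, max(18.29, 0) = 18.29
Node u (S = 102): continuation = e^(−0.06)·[0.4473·0.0000 + 0.5527·0.0000] = 0.0000; exercise value = 0.0000 ≤ continuation, so V_u = 0.0000
Node d (S = 80.75): continuation = e^(−0.06)·[0.4473·0.0000 + 0.5527·18.2875] = 9.5181; exercise value = 14.2500 > continuation, so V_d = 14.2500 (exercise)
Node 0 (S = 85): continuation = e^(−0.06)·[0.4473·0.0000 + 0.5527·14.2500] = 7.4167; exercise value = 10.0000 > continuation, so V_0 = 10.0000 (exercise)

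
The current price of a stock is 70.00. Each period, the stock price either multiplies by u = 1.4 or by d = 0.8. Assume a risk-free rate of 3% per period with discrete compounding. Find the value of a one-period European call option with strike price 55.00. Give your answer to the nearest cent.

16.60

Risk-neutral probability p = (1 + 0.03 − 0.8)/(1.4 − 0.8) = 0.2300/0.6000 = 0.3833
Terminal stock prices: S_u = 98, S_d = 56
Terminal payoffs (S − K): max(43, 0) = 43, max(1, 0) = 1
Node 0 (S = 70): V_0 = 1/1.03·[0.3833·43.0000 + 0.6167·1.0000] = 16.6019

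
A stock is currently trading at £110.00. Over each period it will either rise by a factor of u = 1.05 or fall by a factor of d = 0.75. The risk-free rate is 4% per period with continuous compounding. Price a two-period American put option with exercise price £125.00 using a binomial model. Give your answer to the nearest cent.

£15.00

Risk-neutral probability p = (e^0.04 − 0.75)/(1.05 − 0.75) = 0.2908/0.3000 = 0.9694
Terminal stock prices: S_uu = 121.3, S_ud = 86.62, S_dd = 61.88
Terminal payoffs (K − S): max(3.725, 0) = 3.725, max(38.38, 0) = 38.38, max(63.12, 0) = 63.12
Node u (S = 115.5): continuation = e^(−0.04)·[0.9694·3.7250 + 0.0306·38.3750] = 4.5987; exercise value = 9.5000 > continuation, so V_u = 9.5000 (exercise)
Node d (S = 82.5): continuation = e^(−0.04)·[0.9694·38.3750 + 0.0306·63.1250] = 37.5987; exercise value = 42.5000 > continuation, so V_d = 42.5000 (exercise)
Node 0 (S = 110): continuation = e^(−0.04)·[0.9694·9.5000 + 0.0306·42.5000] = 10.0987; exercise value = 15.0000 > continuation, so V_0 = 15.0000 (exercise)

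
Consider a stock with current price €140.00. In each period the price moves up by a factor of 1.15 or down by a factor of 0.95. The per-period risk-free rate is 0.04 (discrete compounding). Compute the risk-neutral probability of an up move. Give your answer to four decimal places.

p = 0.4500

Risk-neutral probability p = (1 + 0.04 − 0.95)/(1.15 − 0.95) = 0.0900/0.2000 = 0.4500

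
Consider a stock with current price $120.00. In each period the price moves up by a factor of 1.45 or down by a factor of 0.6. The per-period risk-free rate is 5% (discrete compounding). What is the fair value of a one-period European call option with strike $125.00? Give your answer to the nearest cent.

Risk-neutral probability p = (1 + 0.05 − 0.6)/(1.45 − 0.6) = 0.4500/0.8500 = 0.5294
Terminal stock prices: S_u = 174, S_d = 72
Terminal payoffs (S − K): max(49, 0) = 49, max(-53, 0) = 0
Node 0 (S = 120): V_0 = 1/1.05·[0.5294·49.0000 + 0.4706·0.0000] = 24.7059

$24.71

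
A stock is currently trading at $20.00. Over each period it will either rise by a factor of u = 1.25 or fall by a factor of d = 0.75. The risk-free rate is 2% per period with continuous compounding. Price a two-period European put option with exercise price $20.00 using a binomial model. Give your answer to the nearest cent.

$2.37

Risk-neutral probability p = (e^0.02 − 0.75)/(1.25 − 0.75) = 0.2702/0.5000 = 0.5404
Terminal stock prices: S_uu = 31.25, S_ud = 18.75, S_dd = 11.25
Terminal payoffs (K − S): max(-11.25, 0) = 0, max(1.25, 0) = 1.25, max(8.75, 0) = 8.75
Node u (S = 25): V_u = e^(−0.02)·[0.5404·0.0000 + 0.4596·1.2500] = 0.5631
Node d (S = 15): V_d = e^(−0.02)·[0.5404·1.2500 + 0.4596·8.7500] = 4.6040
Node 0 (S = 20): V_0 = e^(−0.02)·[0.5404·0.5631 + 0.4596·4.6040] = 2.3724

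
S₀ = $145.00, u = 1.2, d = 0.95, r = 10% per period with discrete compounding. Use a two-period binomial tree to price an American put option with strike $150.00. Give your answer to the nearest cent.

$5.00

Risk-neutral probability p = (1 + 0.1 − 0.95)/(1.2 − 0.95) = 0.1500/0.2500 = 0.6000
Terminal stock prices: S_uu = 208.8, S_ud = 165.3, S_dd = 130.9
Terminal payoffs (K − S): max(-58.8, 0) = 0, max(-15.3, 0) = 0, max(19.14, 0) = 19.14
Node u (S = 174): continuation = 1/1.1·[0.6000·0.0000 + 0.4000·0.0000] = 0.0000; exercise value = 0.0000 ≤ continuation, so V_u = 0.0000
Node d (S = 137.8): continuation = 1/1.1·[0.6000·0.0000 + 0.4000·19.1375] = 6.9591; exercise value = 12.2500 > continuation, so V_d = 12.2500 (exercise)
Node 0 (S = 145): continuation = 1/1.1·[0.6000·0.0000 + 0.4000·12.2500] = 4.4545; exercise value = 5.0000 > continuation, so V_0 = 5.0000 (exercise)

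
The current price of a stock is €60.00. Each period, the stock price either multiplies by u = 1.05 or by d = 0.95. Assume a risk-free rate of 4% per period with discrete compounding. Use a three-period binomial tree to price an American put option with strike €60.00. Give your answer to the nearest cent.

Risk-neutral probability p = (1 + 0.04 − 0.95)/(1.05 − 0.95) = 0.0900/0.1000 = 0.9000
Terminal stock prices: S_uuu = 69.46, S_uud = 62.84, S_udd = 56.86, S_ddd = 51.44
Terminal payoffs (K − S): max(-9.458, 0) = 0, max(-2.843, 0) = 0, max(3.143, 0) = 3.143, max(8.558, 0) = 8.558
Node uu (S = 66.15): continuation = 1/1.04·[0.9000·0.0000 + 0.1000·0.0000] = 0.0000; exercise value = 0.0000 ≤ continuation, so V_uu = 0.0000
Node ud (S = 59.85): continuation = 1/1.04·[0.9000·0.0000 + 0.1000·3.1425] = 0.3022; exercise value = 0.1500 ≤ continuation, so V_ud = 0.3022
Node dd (S = 54.15): continuation = 1/1.04·[0.9000·3.1425 + 0.1000·8.5575] = 3.5423; exercise value = 5.8500 > continuation, so V_dd = 5.8500 (exercise)
Node u (S = 63): continuation = 1/1.04·[0.9000·0.0000 + 0.1000·0.3022] = 0.0291; exercise value = 0.0000 ≤ continuation, so V_u = 0.0291
Node d (S = 57): continuation = 1/1.04·[0.9000·0.3022 + 0.1000·5.8500] = 0.8240; exercise value = 3.0000 > continuation, so V_d = 3.0000 (exercise)
Node 0 (S = 60): continuation = 1/1.04·[0.9000·0.0291 + 0.1000·3.0000] = 0.3136; exercise value = 0.0000 ≤ continuation, so V_0 = 0.3136

€0.31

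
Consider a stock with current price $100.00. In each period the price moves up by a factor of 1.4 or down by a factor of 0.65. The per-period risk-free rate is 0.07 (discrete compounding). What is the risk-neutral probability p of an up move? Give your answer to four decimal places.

p = 0.5600

Risk-neutral probability p = (1 + 0.07 − 0.65)/(1.4 − 0.65) = 0.4200/0.7500 = 0.5600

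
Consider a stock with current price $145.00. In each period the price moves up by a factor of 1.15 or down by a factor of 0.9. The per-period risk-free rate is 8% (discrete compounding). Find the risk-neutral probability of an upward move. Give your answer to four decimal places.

p = 0.7200

Risk-neutral probability p = (1 + 0.08 − 0.9)/(1.15 − 0.9) = 0.1800/0.2500 = 0.7200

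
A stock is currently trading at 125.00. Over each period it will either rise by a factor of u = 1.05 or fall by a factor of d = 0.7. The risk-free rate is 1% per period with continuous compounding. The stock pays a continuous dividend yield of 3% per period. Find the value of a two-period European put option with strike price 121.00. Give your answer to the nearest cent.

11.45

Per-period risk-free factor R = e^0.01 = 1.0101; dividend-adjusted growth = e^(0.01−0.03) = 0.9802.
Risk-neutral probability p = (0.9802 − 0.7)/(1.05 − 0.7) = 0.2802/0.3500 = 0.8006
Terminal stock prices: S_uu = 137.8, S_ud = 91.88, S_dd = 61.25
Terminal payoffs (K − S): max(-16.81, 0) = 0, max(29.12, 0) = 29.12, max(59.75, 0) = 59.75
Node u (S = 131.2): V_u = e^(−0.01)·[0.8006·0.0000 + 0.1994·29.1250] = 5.7507
Node d (S = 87.5): V_d = e^(−0.01)·[0.8006·29.1250 + 0.1994·59.7500] = 34.8820
Node 0 (S = 125): V_0 = e^(−0.01)·[0.8006·5.7507 + 0.1994·34.8820] = 11.4454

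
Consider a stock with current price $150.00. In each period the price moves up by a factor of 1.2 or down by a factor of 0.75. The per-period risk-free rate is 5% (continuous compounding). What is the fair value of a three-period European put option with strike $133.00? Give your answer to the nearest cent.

$8.16

Risk-neutral probability p = (e^0.05 − 0.75)/(1.2 − 0.75) = 0.3013/0.4500 = 0.6695
Terminal stock prices: S_uuu = 259.2, S_uud = 162, S_udd = 101.2, S_ddd = 63.28
Terminal payoffs (K − S): max(-126.2, 0) = 0, max(-29, 0) = 0, max(31.75, 0) = 31.75, max(69.72, 0) = 69.72
Node uu (S = 216): V_uu = e^(−0.05)·[0.6695·0.0000 + 0.3305·0.0000] = 0.0000
Node ud (S = 135): V_ud = e^(−0.05)·[0.6695·0.0000 + 0.3305·31.7500] = 9.9819
Node dd (S = 84.38): V_dd = e^(−0.05)·[0.6695·31.7500 + 0.3305·69.7188] = 42.1385
Node u (S = 180): V_u = e^(−0.05)·[0.6695·0.0000 + 0.3305·9.9819] = 3.1382
Node d (S = 112.5): V_d = e^(−0.05)·[0.6695·9.9819 + 0.3305·42.1385] = 19.6048
Node 0 (S = 150): V_0 = e^(−0.05)·[0.6695·3.1382 + 0.3305·19.6048] = 8.1621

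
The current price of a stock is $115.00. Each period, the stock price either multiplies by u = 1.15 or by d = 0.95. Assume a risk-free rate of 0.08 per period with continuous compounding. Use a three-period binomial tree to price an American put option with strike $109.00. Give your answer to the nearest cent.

$0.49

Risk-neutral probability p = (e^0.08 − 0.95)/(1.15 − 0.95) = 0.1333/0.2000 = 0.6664
Terminal stock prices: S_uuu = 174.9, S_uud = 144.5, S_udd = 119.4, S_ddd = 98.6
Terminal payoffs (K − S): max(-65.9, 0) = 0, max(-35.48, 0) = 0, max(-10.36, 0) = 0, max(10.4, 0) = 10.4
Node uu (S = 152.1): continuation = e^(−0.08)·[0.6664·0.0000 + 0.3336·0.0000] = 0.0000; exercise value = 0.0000 ≤ continuation, so V_uu = 0.0000
Node ud (S = 125.6): continuation = e^(−0.08)·[0.6664·0.0000 + 0.3336·0.0000] = 0.0000; exercise value = 0.0000 ≤ continuation, so V_ud = 0.0000
Node dd (S = 103.8): continuation = e^(−0.08)·[0.6664·0.0000 + 0.3336·10.4019] = 3.2029; exercise value = 5.2125 > continuation, so V_dd = 5.2125 (exercise)
Node u (S = 132.2): continuation = e^(−0.08)·[0.6664·0.0000 + 0.3336·0.0000] = 0.0000; exercise value = 0.0000 ≤ continuation, so V_u = 0.0000
Node d (S = 109.2): continuation = e^(−0.08)·[0.6664·0.0000 + 0.3336·5.2125] = 1.6050; exercise value = 0.0000 ≤ continuation, so V_d = 1.6050
Node 0 (S = 115): continuation = e^(−0.08)·[0.6664·0.0000 + 0.3336·1.6050] = 0.4942; exercise value = 0.0000 ≤ continuation, so V_0 = 0.4942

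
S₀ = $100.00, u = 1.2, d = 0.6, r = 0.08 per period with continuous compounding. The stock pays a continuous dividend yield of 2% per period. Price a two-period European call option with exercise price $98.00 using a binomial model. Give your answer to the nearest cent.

Per-period risk-free factor R = e^0.08 = 1.0833; dividend-adjusted growth = e^(0.08−0.02) = 1.0618.
Risk-neutral probability p = (1.0618 − 0.6)/(1.2 − 0.6) = 0.4618/0.6000 = 0.7697
Terminal stock prices: S_uu = 144, S_ud = 72, S_dd = 36
Terminal payoffs (S − K): max(46, 0) = 46, max(-26, 0) = 0, max(-62, 0) = 0
Node u (S = 120): V_u = e^(−0.08)·[0.7697·46.0000 + 0.2303·0.0000] = 32.6852
Node d (S = 60): V_d = e^(−0.08)·[0.7697·0.0000 + 0.2303·0.0000] = 0.0000
Node 0 (S = 100): V_0 = e^(−0.08)·[0.7697·32.6852 + 0.2303·0.0000] = 23.2244

$23.22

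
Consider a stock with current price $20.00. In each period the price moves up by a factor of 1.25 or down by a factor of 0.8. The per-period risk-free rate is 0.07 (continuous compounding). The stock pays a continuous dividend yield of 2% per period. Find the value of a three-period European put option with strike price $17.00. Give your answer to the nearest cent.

$0.74

Per-period risk-free factor R = e^0.07 = 1.0725; dividend-adjusted growth = e^(0.07−0.02) = 1.0513.
Risk-neutral probability p = (1.0513 − 0.8)/(1.25 − 0.8) = 0.2513/0.4500 = 0.5584
Terminal stock prices: S_uuu = 39.06, S_uud = 25, S_udd = 16, S_ddd = 10.24
Terminal payoffs (K − S): max(-22.06, 0) = 0, max(-8, 0) = 0, max(1, 0) = 1, max(6.76, 0) = 6.76
Node uu (S = 31.25): V_uu = e^(−0.07)·[0.5584·0.0000 + 0.4416·0.0000] = 0.0000
Node ud (S = 20): V_ud = e^(−0.07)·[0.5584·0.0000 + 0.4416·1.0000] = 0.4118
Node dd (S = 12.8): V_dd = e^(−0.07)·[0.5584·1.0000 + 0.4416·6.7600] = 3.3042
Node u (S = 25): V_u = e^(−0.07)·[0.5584·0.0000 + 0.4416·0.4118] = 0.1695
Node d (S = 16): V_d = e^(−0.07)·[0.5584·0.4118 + 0.4416·3.3042] = 1.5749
Node 0 (S = 20): V_0 = e^(−0.07)·[0.5584·0.1695 + 0.4416·1.5749] = 0.7368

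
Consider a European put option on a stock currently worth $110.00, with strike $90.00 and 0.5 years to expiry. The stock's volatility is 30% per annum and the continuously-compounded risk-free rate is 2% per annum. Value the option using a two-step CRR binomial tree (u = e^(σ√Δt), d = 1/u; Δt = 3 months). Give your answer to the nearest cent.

$2.29

CRR parameters: u = e^(σ√Δt) = e^(0.3·√0.25) = 1.1618, d = 1/u = 0.8607
Per-period rate: rΔt = 0.02·0.25 = 0.005, so R = e^0.005 = 1.0050
Risk-neutral probability p = (e^0.005 − 0.8607)/(1.1618 − 0.8607) = 0.1443/0.3011 = 0.4792
Terminal stock prices: S_uu = 148.5, S_ud = 110, S_dd = 81.49
Terminal payoffs (K − S): max(-58.48, 0) = 0, max(-20, 0) = 0, max(8.51, 0) = 8.51
Node u (S = 127.8): V_u = e^(−0.005)·[0.4792·0.0000 + 0.5208·0.0000] = 0.0000
Node d (S = 94.68): V_d = e^(−0.005)·[0.4792·0.0000 + 0.5208·8.5100] = 4.4098
Node 0 (S = 110): V_0 = e^(−0.005)·[0.4792·0.0000 + 0.5208·4.4098] = 2.2851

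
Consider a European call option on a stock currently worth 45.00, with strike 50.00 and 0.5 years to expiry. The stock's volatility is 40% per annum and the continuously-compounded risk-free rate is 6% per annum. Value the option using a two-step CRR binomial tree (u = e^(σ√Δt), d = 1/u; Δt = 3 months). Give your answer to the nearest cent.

3.95

CRR parameters: u = e^(σ√Δt) = e^(0.4·√0.25) = 1.2214, d = 1/u = 0.8187
Per-period rate: rΔt = 0.06·0.25 = 0.015, so R = e^0.015 = 1.0151
Risk-neutral probability p = (e^0.015 − 0.8187)/(1.2214 − 0.8187) = 0.1964/0.4027 = 0.4877
Terminal stock prices: S_uu = 67.13, S_ud = 45, S_dd = 30.16
Terminal payoffs (S − K): max(17.13, 0) = 17.13, max(-5, 0) = 0, max(-19.84, 0) = 0
Node u (S = 54.96): V_u = e^(−0.015)·[0.4877·17.1321 + 0.5123·0.0000] = 8.2309
Node d (S = 36.84): V_d = e^(−0.015)·[0.4877·0.0000 + 0.5123·0.0000] = 0.0000
Node 0 (S = 45): V_0 = e^(−0.015)·[0.4877·8.2309 + 0.5123·0.0000] = 3.9544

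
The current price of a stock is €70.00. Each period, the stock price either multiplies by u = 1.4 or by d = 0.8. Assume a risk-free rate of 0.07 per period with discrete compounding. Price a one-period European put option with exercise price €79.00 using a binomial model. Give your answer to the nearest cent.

Risk-neutral probability p = (1 + 0.07 − 0.8)/(1.4 − 0.8) = 0.2700/0.6000 = 0.4500
Terminal stock prices: S_u = 98, S_d = 56
Terminal payoffs (K − S): max(-19, 0) = 0, max(23, 0) = 23
Node 0 (S = 70): V_0 = 1/1.07·[0.4500·0.0000 + 0.5500·23.0000] = 11.8224

€11.82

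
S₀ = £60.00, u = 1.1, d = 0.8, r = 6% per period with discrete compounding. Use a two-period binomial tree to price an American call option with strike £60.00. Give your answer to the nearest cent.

£8.42

Risk-neutral probability p = (1 + 0.06 − 0.8)/(1.1 − 0.8) = 0.2600/0.3000 = 0.8667
Terminal stock prices: S_uu = 72.6, S_ud = 52.8, S_dd = 38.4
Terminal payoffs (S − K): max(12.6, 0) = 12.6, max(-7.2, 0) = 0, max(-21.6, 0) = 0
Node u (S = 66): continuation = 1/1.06·[0.8667·12.6000 + 0.1333·0.0000] = 10.3019; exercise value = 6.0000 ≤ continuation, so V_u = 10.3019
Node d (S = 48): continuation = 1/1.06·[0.8667·0.0000 + 0.1333·0.0000] = 0.0000; exercise value = 0.0000 ≤ continuation, so V_d = 0.0000
Node 0 (S = 60): continuation = 1/1.06·[0.8667·10.3019 + 0.1333·0.0000] = 8.4229; exercise value = 0.0000 ≤ continuation, so V_0 = 8.4229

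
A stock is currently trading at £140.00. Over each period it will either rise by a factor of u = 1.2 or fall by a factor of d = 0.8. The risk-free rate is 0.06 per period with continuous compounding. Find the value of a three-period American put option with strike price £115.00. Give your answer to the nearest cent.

Risk-neutral probability p = (e^0.06 − 0.8)/(1.2 − 0.8) = 0.2618/0.4000 = 0.6546
Terminal stock prices: S_uuu = 241.9, S_uud = 161.3, S_udd = 107.5, S_ddd = 71.68
Terminal payoffs (K − S): max(-126.9, 0) = 0, max(-46.28, 0) = 0, max(7.48, 0) = 7.48, max(43.32, 0) = 43.32
Node uu (S = 201.6): continuation = e^(−0.06)·[0.6546·0.0000 + 0.3454·0.0000] = 0.0000; exercise value = 0.0000 ≤ continuation, so V_uu = 0.0000
Node ud (S = 134.4): continuation = e^(−0.06)·[0.6546·0.0000 + 0.3454·7.4800] = 2.4332; exercise value = 0.0000 ≤ continuation, so V_ud = 2.4332
Node dd (S = 89.6): continuation = e^(−0.06)·[0.6546·7.4800 + 0.3454·43.3200] = 18.7029; exercise value = 25.4000 > continuation, so V_dd = 25.4000 (exercise)
Node u (S = 168): continuation = e^(−0.06)·[0.6546·0.0000 + 0.3454·2.4332] = 0.7915; exercise value = 0.0000 ≤ continuation, so V_u = 0.7915
Node d (S = 112): continuation = e^(−0.06)·[0.6546·2.4332 + 0.3454·25.4000] = 9.7625; exercise value = 3.0000 ≤ continuation, so V_d = 9.7625
Node 0 (S = 140): continuation = e^(−0.06)·[0.6546·0.7915 + 0.3454·9.7625] = 3.6636; exercise value = 0.0000 ≤ continuation, so V_0 = 3.6636

£3.66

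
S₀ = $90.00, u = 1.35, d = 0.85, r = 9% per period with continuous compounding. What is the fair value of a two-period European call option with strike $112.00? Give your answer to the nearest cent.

Risk-neutral probability p = (e^0.09 − 0.85)/(1.35 − 0.85) = 0.2442/0.5000 = 0.4883
Terminal stock prices: S_uu = 164, S_ud = 103.3, S_dd = 65.02
Terminal payoffs (S − K): max(52.03, 0) = 52.03, max(-8.725, 0) = 0, max(-46.98, 0) = 0
Node u (S = 121.5): V_u = e^(−0.09)·[0.4883·52.0250 + 0.5117·0.0000] = 23.2196
Node d (S = 76.5): V_d = e^(−0.09)·[0.4883·0.0000 + 0.5117·0.0000] = 0.0000
Node 0 (S = 90): V_0 = e^(−0.09)·[0.4883·23.2196 + 0.5117·0.0000] = 10.3633

$10.36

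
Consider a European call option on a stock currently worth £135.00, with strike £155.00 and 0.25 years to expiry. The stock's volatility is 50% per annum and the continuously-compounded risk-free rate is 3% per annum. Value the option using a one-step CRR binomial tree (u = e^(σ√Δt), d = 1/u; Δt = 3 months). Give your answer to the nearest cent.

CRR parameters: u = e^(σ√Δt) = e^(0.5·√0.25) = 1.2840, d = 1/u = 0.7788
Per-period rate: rΔt = 0.03·0.25 = 0.0075, so R = e^0.0075 = 1.0075
Risk-neutral probability p = (e^0.0075 − 0.7788)/(1.2840 − 0.7788) = 0.2287/0.5052 = 0.4527
Terminal stock prices: S_u = 173.3, S_d = 105.1
Terminal payoffs (S − K): max(18.34, 0) = 18.34, max(-49.86, 0) = 0
Node 0 (S = 135): V_0 = e^(−0.0075)·[0.4527·18.3434 + 0.5473·0.0000] = 8.2425

£8.24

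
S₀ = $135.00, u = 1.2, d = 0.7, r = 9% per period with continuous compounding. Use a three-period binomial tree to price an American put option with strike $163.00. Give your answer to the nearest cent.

$28.00

Risk-neutral probability p = (e^0.09 − 0.7)/(1.2 − 0.7) = 0.3942/0.5000 = 0.7883
Terminal stock prices: S_uuu = 233.3, S_uud = 136.1, S_udd = 79.38, S_ddd = 46.3
Terminal payoffs (K − S): max(-70.28, 0) = 0, max(26.92, 0) = 26.92, max(83.62, 0) = 83.62, max(116.7, 0) = 116.7
Node uu (S = 194.4): continuation = e^(−0.09)·[0.7883·0.0000 + 0.2117·26.9200] = 5.2073; exercise value = 0.0000 ≤ continuation, so V_uu = 5.2073
Node ud (S = 113.4): continuation = e^(−0.09)·[0.7883·26.9200 + 0.2117·83.6200] = 35.5708; exercise value = 49.6000 > continuation, so V_ud = 49.6000 (exercise)
Node dd (S = 66.15): continuation = e^(−0.09)·[0.7883·83.6200 + 0.2117·116.6950] = 82.8208; exercise value = 96.8500 > continuation, so V_dd = 96.8500 (exercise)
Node u (S = 162): continuation = e^(−0.09)·[0.7883·5.2073 + 0.2117·49.6000] = 13.3462; exercise value = 1.0000 ≤ continuation, so V_u = 13.3462
Node d (S = 94.5): continuation = e^(−0.09)·[0.7883·49.6000 + 0.2117·96.8500] = 54.4708; exercise value = 68.5000 > continuation, so V_d = 68.5000 (exercise)
Node 0 (S = 135): continuation = e^(−0.09)·[0.7883·13.3462 + 0.2117·68.5000] = 22.8662; exercise value = 28.0000 > continuation, so V_0 = 28.0000 (exercise)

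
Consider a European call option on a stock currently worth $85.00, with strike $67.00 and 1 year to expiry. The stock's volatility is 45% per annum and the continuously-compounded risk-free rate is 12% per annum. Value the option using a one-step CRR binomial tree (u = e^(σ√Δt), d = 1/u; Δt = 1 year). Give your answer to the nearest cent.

CRR parameters: u = e^(σ√Δt) = e^(0.45·√1) = 1.5683, d = 1/u = 0.6376
Per-period rate: rΔt = 0.12·1 = 0.12, so R = e^0.12 = 1.1275
Risk-neutral probability p = (e^0.12 − 0.6376)/(1.5683 − 0.6376) = 0.4899/0.9307 = 0.5264
Terminal stock prices: S_u = 133.3, S_d = 54.2
Terminal payoffs (S − K): max(66.31, 0) = 66.31, max(-12.8, 0) = 0
Node 0 (S = 85): V_0 = e^(−0.12)·[0.5264·66.3065 + 0.4736·0.0000] = 30.9541

$30.95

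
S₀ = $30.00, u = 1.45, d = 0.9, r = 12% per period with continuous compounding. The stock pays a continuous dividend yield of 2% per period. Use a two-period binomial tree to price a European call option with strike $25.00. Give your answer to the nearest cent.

$9.37

Per-period risk-free factor R = e^0.12 = 1.1275; dividend-adjusted growth = e^(0.12−0.02) = 1.1052.
Risk-neutral probability p = (1.1052 − 0.9)/(1.45 − 0.9) = 0.2052/0.5500 = 0.3730
Terminal stock prices: S_uu = 63.08, S_ud = 39.15, S_dd = 24.3
Terminal payoffs (S − K): max(38.08, 0) = 38.08, max(14.15, 0) = 14.15, max(-0.7, 0) = 0
Node u (S = 43.5): V_u = e^(−0.12)·[0.3730·38.0750 + 0.6270·14.1500] = 20.4656
Node d (S = 27): V_d = e^(−0.12)·[0.3730·14.1500 + 0.6270·0.0000] = 4.6816
Node 0 (S = 30): V_0 = e^(−0.12)·[0.3730·20.4656 + 0.6270·4.6816] = 9.3744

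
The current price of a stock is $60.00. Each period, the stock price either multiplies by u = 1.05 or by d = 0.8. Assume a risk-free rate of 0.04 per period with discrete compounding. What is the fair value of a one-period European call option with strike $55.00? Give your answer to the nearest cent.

Risk-neutral probability p = (1 + 0.04 − 0.8)/(1.05 − 0.8) = 0.2400/0.2500 = 0.9600
Terminal stock prices: S_u = 63, S_d = 48
Terminal payoffs (S − K): max(8, 0) = 8, max(-7, 0) = 0
Node 0 (S = 60): V_0 = 1/1.04·[0.9600·8.0000 + 0.0400·0.0000] = 7.3846

$7.38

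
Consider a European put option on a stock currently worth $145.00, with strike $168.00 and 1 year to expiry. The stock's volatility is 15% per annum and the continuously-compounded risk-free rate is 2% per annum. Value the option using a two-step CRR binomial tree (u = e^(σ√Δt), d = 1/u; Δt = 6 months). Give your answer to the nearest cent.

CRR parameters: u = e^(σ√Δt) = e^(0.15·√0.5) = 1.1119, d = 1/u = 0.8994
Per-period rate: rΔt = 0.02·0.5 = 0.01, so R = e^0.01 = 1.0101
Risk-neutral probability p = (e^0.01 − 0.8994)/(1.1119 − 0.8994) = 0.1107/0.2125 = 0.5208
Terminal stock prices: S_uu = 179.3, S_ud = 145, S_dd = 117.3
Terminal payoffs (K − S): max(-11.27, 0) = 0, max(23, 0) = 23, max(50.72, 0) = 50.72
Node u (S = 161.2): V_u = e^(−0.01)·[0.5208·0.0000 + 0.4792·23.0000] = 10.9120
Node d (S = 130.4): V_d = e^(−0.01)·[0.5208·23.0000 + 0.4792·50.7156] = 35.9204
Node 0 (S = 145): V_0 = e^(−0.01)·[0.5208·10.9120 + 0.4792·35.9204] = 22.6683

$22.67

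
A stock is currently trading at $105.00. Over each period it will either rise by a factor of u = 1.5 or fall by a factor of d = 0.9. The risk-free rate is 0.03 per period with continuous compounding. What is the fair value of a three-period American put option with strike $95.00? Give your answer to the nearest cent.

Risk-neutral probability p = (e^0.03 − 0.9)/(1.5 − 0.9) = 0.1305/0.6000 = 0.2174
Terminal stock prices: S_uuu = 354.4, S_uud = 212.6, S_udd = 127.6, S_ddd = 76.55
Terminal payoffs (K − S): max(-259.4, 0) = 0, max(-117.6, 0) = 0, max(-32.58, 0) = 0, max(18.45, 0) = 18.45
Node uu (S = 236.2): continuation = e^(−0.03)·[0.2174·0.0000 + 0.7826·0.0000] = 0.0000; exercise value = 0.0000 ≤ continuation, so V_uu = 0.0000
Node ud (S = 141.8): continuation = e^(−0.03)·[0.2174·0.0000 + 0.7826·0.0000] = 0.0000; exercise value = 0.0000 ≤ continuation, so V_ud = 0.0000
Node dd (S = 85.05): continuation = e^(−0.03)·[0.2174·0.0000 + 0.7826·18.4550] = 14.0156; exercise value = 9.9500 ≤ continuation, so V_dd = 14.0156
Node u (S = 157.5): continuation = e^(−0.03)·[0.2174·0.0000 + 0.7826·0.0000] = 0.0000; exercise value = 0.0000 ≤ continuation, so V_u = 0.0000
Node d (S = 94.5): continuation = e^(−0.03)·[0.2174·0.0000 + 0.7826·14.0156] = 10.6441; exercise value = 0.5000 ≤ continuation, so V_d = 10.6441
Node 0 (S = 105): continuation = e^(−0.03)·[0.2174·0.0000 + 0.7826·10.6441] = 8.0836; exercise value = 0.0000 ≤ continuation, so V_0 = 8.0836

$8.08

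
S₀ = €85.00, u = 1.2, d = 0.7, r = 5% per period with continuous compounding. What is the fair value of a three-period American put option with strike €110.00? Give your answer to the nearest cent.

€25.00

Risk-neutral probability p = (e^0.05 − 0.7)/(1.2 − 0.7) = 0.3513/0.5000 = 0.7025
Terminal stock prices: S_uuu = 146.9, S_uud = 85.68, S_udd = 49.98, S_ddd = 29.15
Terminal payoffs (K − S): max(-36.88, 0) = 0, max(24.32, 0) = 24.32, max(60.02, 0) = 60.02, max(80.84, 0) = 80.84
Node uu (S = 122.4): continuation = e^(−0.05)·[0.7025·0.0000 + 0.2975·24.3200] = 6.8814; exercise value = 0.0000 ≤ continuation, so V_uu = 6.8814
Node ud (S = 71.4): continuation = e^(−0.05)·[0.7025·24.3200 + 0.2975·60.0200] = 33.2352; exercise value = 38.6000 > continuation, so V_ud = 38.6000 (exercise)
Node dd (S = 41.65): continuation = e^(−0.05)·[0.7025·60.0200 + 0.2975·80.8450] = 62.9852; exercise value = 68.3500 > continuation, so V_dd = 68.3500 (exercise)
Node u (S = 102): continuation = e^(−0.05)·[0.7025·6.8814 + 0.2975·38.6000] = 15.5206; exercise value = 8.0000 ≤ continuation, so V_u = 15.5206
Node d (S = 59.5): continuation = e^(−0.05)·[0.7025·38.6000 + 0.2975·68.3500] = 45.1352; exercise value = 50.5000 > continuation, so V_d = 50.5000 (exercise)
Node 0 (S = 85): continuation = e^(−0.05)·[0.7025·15.5206 + 0.2975·50.5000] = 24.6611; exercise value = 25.0000 > continuation, so V_0 = 25.0000 (exercise)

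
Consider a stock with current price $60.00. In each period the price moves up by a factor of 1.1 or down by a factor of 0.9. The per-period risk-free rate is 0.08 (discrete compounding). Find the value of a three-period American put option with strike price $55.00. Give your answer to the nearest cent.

Risk-neutral probability p = (1 + 0.08 − 0.9)/(1.1 − 0.9) = 0.1800/0.2000 = 0.9000
Terminal stock prices: S_uuu = 79.86, S_uud = 65.34, S_udd = 53.46, S_ddd = 43.74
Terminal payoffs (K − S): max(-24.86, 0) = 0, max(-10.34, 0) = 0, max(1.54, 0) = 1.54, max(11.26, 0) = 11.26
Node uu (S = 72.6): continuation = 1/1.08·[0.9000·0.0000 + 0.1000·0.0000] = 0.0000; exercise value = 0.0000 ≤ continuation, so V_uu = 0.0000
Node ud (S = 59.4): continuation = 1/1.08·[0.9000·0.0000 + 0.1000·1.5400] = 0.1426; exercise value = 0.0000 ≤ continuation, so V_ud = 0.1426
Node dd (S = 48.6): continuation = 1/1.08·[0.9000·1.5400 + 0.1000·11.2600] = 2.3259; exercise value = 6.4000 > continuation, so V_dd = 6.4000 (exercise)
Node u (S = 66): continuation = 1/1.08·[0.9000·0.0000 + 0.1000·0.1426] = 0.0132; exercise value = 0.0000 ≤ continuation, so V_u = 0.0132
Node d (S = 54): continuation = 1/1.08·[0.9000·0.1426 + 0.1000·6.4000] = 0.7114; exercise value = 1.0000 > continuation, so V_d = 1.0000 (exercise)
Node 0 (S = 60): continuation = 1/1.08·[0.9000·0.0132 + 0.1000·1.0000] = 0.1036; exercise value = 0.0000 ≤ continuation, so V_0 = 0.1036

$0.10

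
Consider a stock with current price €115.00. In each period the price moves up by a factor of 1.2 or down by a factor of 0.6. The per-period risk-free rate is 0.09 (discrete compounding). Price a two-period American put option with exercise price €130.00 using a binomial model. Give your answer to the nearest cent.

Risk-neutral probability p = (1 + 0.09 − 0.6)/(1.2 − 0.6) = 0.4900/0.6000 = 0.8167
Terminal stock prices: S_uu = 165.6, S_ud = 82.8, S_dd = 41.4
Terminal payoffs (K − S): max(-35.6, 0) = 0, max(47.2, 0) = 47.2, max(88.6, 0) = 88.6
Node u (S = 138): continuation = 1/1.09·[0.8167·0.0000 + 0.1833·47.2000] = 7.9388; exercise value = 0.0000 ≤ continuation, so V_u = 7.9388
Node d (S = 69): continuation = 1/1.09·[0.8167·47.2000 + 0.1833·88.6000] = 50.2661; exercise value = 61.0000 > continuation, so V_d = 61.0000 (exercise)
Node 0 (S = 115): continuation = 1/1.09·[0.8167·7.9388 + 0.1833·61.0000] = 16.2080; exercise value = 15.0000 ≤ continuation, so V_0 = 16.2080

€16.21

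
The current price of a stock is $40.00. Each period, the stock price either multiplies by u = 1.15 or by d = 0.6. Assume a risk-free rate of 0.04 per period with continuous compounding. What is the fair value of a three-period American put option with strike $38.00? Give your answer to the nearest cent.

Risk-neutral probability p = (e^0.04 − 0.6)/(1.15 − 0.6) = 0.4408/0.5500 = 0.8015
Terminal stock prices: S_uuu = 60.83, S_uud = 31.74, S_udd = 16.56, S_ddd = 8.64
Terminal payoffs (K − S): max(-22.83, 0) = 0, max(6.26, 0) = 6.26, max(21.44, 0) = 21.44, max(29.36, 0) = 29.36
Node uu (S = 52.9): continuation = e^(−0.04)·[0.8015·0.0000 + 0.1985·6.2600] = 1.1940; exercise value = 0.0000 ≤ continuation, so V_uu = 1.1940
Node ud (S = 27.6): continuation = e^(−0.04)·[0.8015·6.2600 + 0.1985·21.4400] = 8.9100; exercise value = 10.4000 > continuation, so V_ud = 10.4000 (exercise)
Node dd (S = 14.4): continuation = e^(−0.04)·[0.8015·21.4400 + 0.1985·29.3600] = 22.1100; exercise value = 23.6000 > continuation, so V_dd = 23.6000 (exercise)
Node u (S = 46): continuation = e^(−0.04)·[0.8015·1.1940 + 0.1985·10.4000] = 2.9032; exercise value = 0.0000 ≤ continuation, so V_u = 2.9032
Node d (S = 24): continuation = e^(−0.04)·[0.8015·10.4000 + 0.1985·23.6000] = 12.5100; exercise value = 14.0000 > continuation, so V_d = 14.0000 (exercise)
Node 0 (S = 40): continuation = e^(−0.04)·[0.8015·2.9032 + 0.1985·14.0000] = 4.9060; exercise value = 0.0000 ≤ continuation, so V_0 = 4.9060

$4.91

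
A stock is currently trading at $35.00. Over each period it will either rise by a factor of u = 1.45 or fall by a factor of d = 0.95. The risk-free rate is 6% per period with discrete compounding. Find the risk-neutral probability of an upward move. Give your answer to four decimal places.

p = 0.2200

Risk-neutral probability p = (1 + 0.06 − 0.95)/(1.45 − 0.95) = 0.1100/0.5000 = 0.2200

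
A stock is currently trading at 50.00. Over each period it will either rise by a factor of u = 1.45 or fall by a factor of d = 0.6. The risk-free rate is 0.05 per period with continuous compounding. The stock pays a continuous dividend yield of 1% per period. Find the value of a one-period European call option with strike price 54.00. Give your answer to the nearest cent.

Per-period risk-free factor R = e^0.05 = 1.0513; dividend-adjusted growth = e^(0.05−0.01) = 1.0408.
Risk-neutral probability p = (1.0408 − 0.6)/(1.45 − 0.6) = 0.4408/0.8500 = 0.5186
Terminal stock prices: S_u = 72.5, S_d = 30
Terminal payoffs (S − K): max(18.5, 0) = 18.5, max(-24, 0) = 0
Node 0 (S = 50): V_0 = e^(−0.05)·[0.5186·18.5000 + 0.4814·0.0000] = 9.1262

9.13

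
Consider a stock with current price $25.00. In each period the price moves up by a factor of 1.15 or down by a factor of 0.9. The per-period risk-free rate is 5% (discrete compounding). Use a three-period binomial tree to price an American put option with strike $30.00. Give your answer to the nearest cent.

Risk-neutral probability p = (1 + 0.05 − 0.9)/(1.15 − 0.9) = 0.1500/0.2500 = 0.6000
Terminal stock prices: S_uuu = 38.02, S_uud = 29.76, S_udd = 23.29, S_ddd = 18.23
Terminal payoffs (K − S): max(-8.022, 0) = 0, max(0.2438, 0) = 0.2438, max(6.713, 0) = 6.713, max(11.77, 0) = 11.77
Node uu (S = 33.06): continuation = 1/1.05·[0.6000·0.0000 + 0.4000·0.2438] = 0.0929; exercise value = 0.0000 ≤ continuation, so V_uu = 0.0929
Node ud (S = 25.87): continuation = 1/1.05·[0.6000·0.2438 + 0.4000·6.7125] = 2.6964; exercise value = 4.1250 > continuation, so V_ud = 4.1250 (exercise)
Node dd (S = 20.25): continuation = 1/1.05·[0.6000·6.7125 + 0.4000·11.7750] = 8.3214; exercise value = 9.7500 > continuation, so V_dd = 9.7500 (exercise)
Node u (S = 28.75): continuation = 1/1.05·[0.6000·0.0929 + 0.4000·4.1250] = 1.6245; exercise value = 1.2500 ≤ continuation, so V_u = 1.6245
Node d (S = 22.5): continuation = 1/1.05·[0.6000·4.1250 + 0.4000·9.7500] = 6.0714; exercise value = 7.5000 > continuation, so V_d = 7.5000 (exercise)
Node 0 (S = 25): continuation = 1/1.05·[0.6000·1.6245 + 0.4000·7.5000] = 3.7854; exercise value = 5.0000 > continuation, so V_0 = 5.0000 (exercise)

$5.00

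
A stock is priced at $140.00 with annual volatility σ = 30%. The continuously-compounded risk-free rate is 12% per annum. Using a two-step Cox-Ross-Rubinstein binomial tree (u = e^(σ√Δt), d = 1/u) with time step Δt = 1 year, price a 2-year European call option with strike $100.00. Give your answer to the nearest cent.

CRR parameters: u = e^(σ√Δt) = e^(0.3·√1) = 1.3499, d = 1/u = 0.7408
Per-period rate: rΔt = 0.12·1 = 0.12, so R = e^0.12 = 1.1275
Risk-neutral probability p = (e^0.12 − 0.7408)/(1.3499 − 0.7408) = 0.3867/0.6090 = 0.6349
Terminal stock prices: S_uu = 255.1, S_ud = 140, S_dd = 76.83
Terminal payoffs (S − K): max(155.1, 0) = 155.1, max(40, 0) = 40, max(-23.17, 0) = 0
Node u (S = 189): V_u = e^(−0.12)·[0.6349·155.0966 + 0.3651·40.0000] = 100.2882
Node d (S = 103.7): V_d = e^(−0.12)·[0.6349·40.0000 + 0.3651·0.0000] = 22.5242
Node 0 (S = 140): V_0 = e^(−0.12)·[0.6349·100.2882 + 0.3651·22.5242] = 63.7664

$63.77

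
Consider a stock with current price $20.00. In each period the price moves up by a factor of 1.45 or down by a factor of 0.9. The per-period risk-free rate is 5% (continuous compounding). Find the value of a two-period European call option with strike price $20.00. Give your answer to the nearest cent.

$3.71

Risk-neutral probability p = (e^0.05 − 0.9)/(1.45 − 0.9) = 0.1513/0.5500 = 0.2750
Terminal stock prices: S_uu = 42.05, S_ud = 26.1, S_dd = 16.2
Terminal payoffs (S − K): max(22.05, 0) = 22.05, max(6.1, 0) = 6.1, max(-3.8, 0) = 0
Node u (S = 29): V_u = e^(−0.05)·[0.2750·22.0500 + 0.7250·6.1000] = 9.9754
Node d (S = 18): V_d = e^(−0.05)·[0.2750·6.1000 + 0.7250·0.0000] = 1.5959
Node 0 (S = 20): V_0 = e^(−0.05)·[0.2750·9.9754 + 0.7250·1.5959] = 3.7104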